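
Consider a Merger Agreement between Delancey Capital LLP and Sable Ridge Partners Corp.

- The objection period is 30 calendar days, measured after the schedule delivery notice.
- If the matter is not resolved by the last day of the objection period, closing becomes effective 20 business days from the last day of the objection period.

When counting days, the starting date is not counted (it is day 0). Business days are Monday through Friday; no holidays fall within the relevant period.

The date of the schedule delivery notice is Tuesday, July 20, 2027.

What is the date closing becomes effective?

September 16, 2027

The last day of the objection period: 30 calendar days after July 20, 2027 is August 19, 2027.
From Thursday, August 19, 2027, 20 business days (Aug 20, Aug 23, Aug 24, Aug 25, …, Sep 14, Sep 15, Sep 16, skipping weekends) brings us to Thursday, September 16, 2027, which is the date closing becomes effective.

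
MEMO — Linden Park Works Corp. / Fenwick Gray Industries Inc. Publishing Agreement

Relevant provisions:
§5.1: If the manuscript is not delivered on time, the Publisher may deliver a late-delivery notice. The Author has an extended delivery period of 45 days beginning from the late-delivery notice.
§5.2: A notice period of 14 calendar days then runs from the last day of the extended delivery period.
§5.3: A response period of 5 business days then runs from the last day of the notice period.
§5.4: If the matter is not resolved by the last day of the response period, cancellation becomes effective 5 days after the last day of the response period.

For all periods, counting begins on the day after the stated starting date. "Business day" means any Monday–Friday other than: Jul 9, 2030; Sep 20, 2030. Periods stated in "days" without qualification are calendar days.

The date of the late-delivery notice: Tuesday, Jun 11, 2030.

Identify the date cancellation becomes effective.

Adding 45 calendar days to Jun 11, 2030 gives Jul 26, 2030, which is the last day of the extended delivery period.
The last day of the notice period: Jul 26, 2030 + 14 days = Aug 9, 2030.
The last day of the response period: counting 5 business days from Friday, Aug 9, 2030 (Aug 12, Aug 13, Aug 14, Aug 15, Aug 16, skipping weekends) reaches Friday, Aug 16, 2030.
The date cancellation becomes effective: Aug 16, 2030 + 5 days = Aug 21, 2030.

Aug 21, 2030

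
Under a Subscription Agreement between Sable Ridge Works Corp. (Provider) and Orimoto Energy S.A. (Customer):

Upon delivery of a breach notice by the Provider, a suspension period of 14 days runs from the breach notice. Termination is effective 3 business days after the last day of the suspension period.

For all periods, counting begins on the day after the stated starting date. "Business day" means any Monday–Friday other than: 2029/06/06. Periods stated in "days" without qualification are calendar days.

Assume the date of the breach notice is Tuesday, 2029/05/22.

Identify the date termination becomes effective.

Adding 14 calendar days to 2029/05/22 gives 2029/06/05, which is the last day of the suspension period.
The date termination becomes effective: counting 3 business days from Tuesday, 2029/06/05 (Jun 7, Jun 8, Jun 11, skipping weekends and the listed holiday on Jun 6) reaches Monday, 2029/06/11.

2029/06/11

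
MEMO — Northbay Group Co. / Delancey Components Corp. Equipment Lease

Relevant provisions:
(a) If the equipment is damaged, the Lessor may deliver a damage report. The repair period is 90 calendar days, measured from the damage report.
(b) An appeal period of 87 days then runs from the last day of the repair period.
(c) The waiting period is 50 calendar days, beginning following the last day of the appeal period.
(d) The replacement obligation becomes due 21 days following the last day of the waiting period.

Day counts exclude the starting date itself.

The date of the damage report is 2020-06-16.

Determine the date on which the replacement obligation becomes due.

2021-02-19

Adding 90 calendar days to 2020-06-16 gives 2020-09-14, which is the last day of the repair period.
The last day of the appeal period: 2020-09-14 + 87 days = 2020-12-10.
Adding 50 calendar days to 2020-12-10 gives 2021-01-29, which is the last day of the waiting period.
The date on which the replacement obligation becomes due: 21 calendar days after 2021-01-29 is 2021-02-19.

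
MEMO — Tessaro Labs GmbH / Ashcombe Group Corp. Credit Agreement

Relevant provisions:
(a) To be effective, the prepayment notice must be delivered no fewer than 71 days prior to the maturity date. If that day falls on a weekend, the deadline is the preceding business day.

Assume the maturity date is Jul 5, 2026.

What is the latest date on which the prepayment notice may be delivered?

Counting back 71 calendar days from Jul 5, 2026 gives Apr 25, 2026. That is a Saturday, so the deadline moves back to Friday, Apr 24, 2026.

Apr 24, 2026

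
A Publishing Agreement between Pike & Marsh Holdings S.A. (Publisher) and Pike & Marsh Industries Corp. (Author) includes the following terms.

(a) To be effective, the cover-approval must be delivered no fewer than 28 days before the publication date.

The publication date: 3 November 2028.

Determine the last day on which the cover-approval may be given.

3 November 2028 minus 28 days is 6 October 2028.

6 October 2028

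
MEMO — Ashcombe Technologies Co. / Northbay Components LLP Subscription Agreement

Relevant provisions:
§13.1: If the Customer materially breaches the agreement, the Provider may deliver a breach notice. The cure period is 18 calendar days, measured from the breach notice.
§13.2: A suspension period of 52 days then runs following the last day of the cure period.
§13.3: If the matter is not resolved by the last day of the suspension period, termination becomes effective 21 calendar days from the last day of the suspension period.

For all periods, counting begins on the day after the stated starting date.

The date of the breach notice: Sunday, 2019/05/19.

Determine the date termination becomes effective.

2019/08/18

Adding 18 calendar days to 2019/05/19 gives 2019/06/06, which is the last day of the cure period.
The last day of the suspension period: 52 calendar days after 2019/06/06 is 2019/07/28.
Adding 21 calendar days to 2019/07/28 gives 2019/08/18, which is the date termination becomes effective.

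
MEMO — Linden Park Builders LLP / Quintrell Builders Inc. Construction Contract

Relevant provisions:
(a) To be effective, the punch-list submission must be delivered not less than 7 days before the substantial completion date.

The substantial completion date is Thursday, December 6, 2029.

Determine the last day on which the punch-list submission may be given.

Counting back 7 calendar days from December 6, 2029 gives November 29, 2029.

November 29, 2029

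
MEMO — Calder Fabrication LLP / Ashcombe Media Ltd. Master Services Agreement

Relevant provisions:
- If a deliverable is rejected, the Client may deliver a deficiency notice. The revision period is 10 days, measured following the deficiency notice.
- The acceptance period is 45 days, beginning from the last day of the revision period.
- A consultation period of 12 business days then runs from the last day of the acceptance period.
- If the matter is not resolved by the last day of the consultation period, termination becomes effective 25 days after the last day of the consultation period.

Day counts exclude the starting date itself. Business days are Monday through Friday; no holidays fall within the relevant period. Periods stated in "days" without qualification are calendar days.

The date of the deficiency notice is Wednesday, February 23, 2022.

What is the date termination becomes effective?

May 30, 2022

The last day of the revision period: February 23, 2022 + 10 days = March 5, 2022.
The last day of the acceptance period: March 5, 2022 + 45 days = April 19, 2022.
The last day of the consultation period: 12 business days after Tuesday, April 19, 2022, skipping weekends — Apr 20, Apr 21, Apr 22, Apr 25, …, May 3, May 4, May 5 — lands on Thursday, May 5, 2022.
The date termination becomes effective: 25 calendar days after May 5, 2022 is May 30, 2022.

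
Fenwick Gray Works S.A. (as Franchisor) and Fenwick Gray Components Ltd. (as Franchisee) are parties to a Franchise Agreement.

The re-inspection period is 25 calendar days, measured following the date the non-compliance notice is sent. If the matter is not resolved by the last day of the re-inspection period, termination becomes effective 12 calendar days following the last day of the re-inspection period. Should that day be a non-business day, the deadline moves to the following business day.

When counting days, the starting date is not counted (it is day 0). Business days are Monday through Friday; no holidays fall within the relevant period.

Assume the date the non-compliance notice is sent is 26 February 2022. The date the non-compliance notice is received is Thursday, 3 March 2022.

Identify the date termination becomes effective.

4 April 2022

The last day of the re-inspection period: 26 February 2022 + 25 days = 23 March 2022.
The date termination becomes effective: 12 calendar days after 23 March 2022 is 4 April 2022. 4 April 2022 is a Monday, so no roll-forward applies.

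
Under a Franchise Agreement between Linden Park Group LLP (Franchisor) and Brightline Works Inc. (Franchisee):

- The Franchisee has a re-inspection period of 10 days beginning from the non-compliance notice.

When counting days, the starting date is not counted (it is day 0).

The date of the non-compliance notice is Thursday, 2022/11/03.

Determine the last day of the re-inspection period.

2022/11/13

Adding 10 calendar days to 2022/11/03 gives 2022/11/13, which is the last day of the re-inspection period.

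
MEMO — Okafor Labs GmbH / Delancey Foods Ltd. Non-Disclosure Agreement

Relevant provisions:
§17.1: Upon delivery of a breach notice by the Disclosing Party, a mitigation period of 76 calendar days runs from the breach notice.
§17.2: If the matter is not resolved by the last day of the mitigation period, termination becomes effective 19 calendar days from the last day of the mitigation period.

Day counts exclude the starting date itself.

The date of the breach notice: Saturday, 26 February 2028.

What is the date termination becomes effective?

The last day of the mitigation period: 76 calendar days after 26 February 2028 is 12 May 2028.
The date termination becomes effective: 12 May 2028 + 19 days = 31 May 2028.

31 May 2028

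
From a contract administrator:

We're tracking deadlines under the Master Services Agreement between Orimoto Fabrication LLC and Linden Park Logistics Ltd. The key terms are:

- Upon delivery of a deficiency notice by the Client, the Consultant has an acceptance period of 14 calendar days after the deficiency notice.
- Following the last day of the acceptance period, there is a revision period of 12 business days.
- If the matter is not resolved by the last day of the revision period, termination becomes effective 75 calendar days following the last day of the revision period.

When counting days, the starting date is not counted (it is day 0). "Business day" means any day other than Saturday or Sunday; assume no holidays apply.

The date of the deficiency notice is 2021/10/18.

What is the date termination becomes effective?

2022/01/31

The last day of the acceptance period: 2021/10/18 + 14 days = 2021/11/01.
The last day of the revision period: 12 business days after Monday, 2021/11/01, skipping weekends — Nov 2, Nov 3, Nov 4, Nov 5, …, Nov 15, Nov 16, Nov 17 — lands on Wednesday, 2021/11/17.
The date termination becomes effective: 2021/11/17 + 75 days = 2022/01/31.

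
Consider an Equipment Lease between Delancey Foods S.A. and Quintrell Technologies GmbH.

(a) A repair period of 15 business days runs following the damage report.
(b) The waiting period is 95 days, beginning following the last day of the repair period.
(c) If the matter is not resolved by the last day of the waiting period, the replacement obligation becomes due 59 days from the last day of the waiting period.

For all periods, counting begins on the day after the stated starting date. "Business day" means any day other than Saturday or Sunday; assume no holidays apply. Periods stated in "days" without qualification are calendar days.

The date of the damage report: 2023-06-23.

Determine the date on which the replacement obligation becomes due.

2023-12-15

From Friday, 2023-06-23, 15 business days (Jun 26, Jun 27, Jun 28, Jun 29, …, Jul 12, Jul 13, Jul 14, skipping weekends) brings us to Friday, 2023-07-14, which is the last day of the repair period.
The last day of the waiting period: 2023-07-14 + 95 days = 2023-10-17.
The date on which the replacement obligation becomes due: 59 calendar days after 2023-10-17 is 2023-12-15.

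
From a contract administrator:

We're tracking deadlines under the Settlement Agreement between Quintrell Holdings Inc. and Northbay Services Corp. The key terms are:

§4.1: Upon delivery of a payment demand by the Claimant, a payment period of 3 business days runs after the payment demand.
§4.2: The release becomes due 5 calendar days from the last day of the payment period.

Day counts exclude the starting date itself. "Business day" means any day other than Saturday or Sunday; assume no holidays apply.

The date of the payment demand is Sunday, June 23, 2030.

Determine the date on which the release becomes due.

July 1, 2030

From Sunday, June 23, 2030, 3 business days (Jun 24, Jun 25, Jun 26, skipping weekends) brings us to Wednesday, June 26, 2030, which is the last day of the payment period.
The date on which the release becomes due: 5 calendar days after June 26, 2030 is July 1, 2030.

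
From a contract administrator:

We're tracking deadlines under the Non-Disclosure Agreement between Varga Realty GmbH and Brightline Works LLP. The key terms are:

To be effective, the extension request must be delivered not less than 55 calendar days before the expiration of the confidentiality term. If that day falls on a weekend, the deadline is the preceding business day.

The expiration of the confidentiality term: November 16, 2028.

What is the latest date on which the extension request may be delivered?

November 16, 2028 minus 55 days is September 22, 2028. That is a Friday, so no adjustment is needed.

September 22, 2028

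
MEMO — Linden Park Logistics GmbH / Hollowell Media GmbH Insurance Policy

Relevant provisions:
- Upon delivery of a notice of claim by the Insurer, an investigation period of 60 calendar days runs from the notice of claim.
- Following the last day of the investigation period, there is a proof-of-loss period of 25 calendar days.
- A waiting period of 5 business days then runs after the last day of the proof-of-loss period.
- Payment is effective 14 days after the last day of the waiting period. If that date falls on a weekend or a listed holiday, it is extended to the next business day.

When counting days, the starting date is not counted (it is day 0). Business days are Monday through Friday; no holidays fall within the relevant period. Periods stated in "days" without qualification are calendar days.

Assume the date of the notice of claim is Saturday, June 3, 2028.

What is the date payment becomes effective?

The last day of the investigation period: 60 calendar days after June 3, 2028 is August 2, 2028.
The last day of the proof-of-loss period: 25 calendar days after August 2, 2028 is August 27, 2028.
The last day of the waiting period: counting 5 business days from Sunday, August 27, 2028 (Aug 28, Aug 29, Aug 30, Aug 31, Sep 1, skipping weekends) reaches Friday, September 1, 2028.
The date payment becomes effective: September 1, 2028 + 14 days = September 15, 2028. September 15, 2028 is a Friday, so no roll-forward applies.

September 15, 2028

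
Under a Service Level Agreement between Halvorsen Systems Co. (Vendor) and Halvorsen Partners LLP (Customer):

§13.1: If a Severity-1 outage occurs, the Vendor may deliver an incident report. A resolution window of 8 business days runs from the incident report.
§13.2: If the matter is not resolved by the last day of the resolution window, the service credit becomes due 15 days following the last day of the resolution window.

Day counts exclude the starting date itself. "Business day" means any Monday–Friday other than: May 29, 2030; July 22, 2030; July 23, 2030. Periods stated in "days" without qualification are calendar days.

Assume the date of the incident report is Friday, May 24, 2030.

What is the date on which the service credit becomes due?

June 21, 2030

The last day of the resolution window: 8 business days after Friday, May 24, 2030, skipping weekends and the listed holiday on May 29 — May 27, May 28, May 30, May 31, Jun 3, Jun 4, Jun 5, Jun 6 — lands on Thursday, June 6, 2030.
The date on which the service credit becomes due: June 6, 2030 + 15 days = June 21, 2030.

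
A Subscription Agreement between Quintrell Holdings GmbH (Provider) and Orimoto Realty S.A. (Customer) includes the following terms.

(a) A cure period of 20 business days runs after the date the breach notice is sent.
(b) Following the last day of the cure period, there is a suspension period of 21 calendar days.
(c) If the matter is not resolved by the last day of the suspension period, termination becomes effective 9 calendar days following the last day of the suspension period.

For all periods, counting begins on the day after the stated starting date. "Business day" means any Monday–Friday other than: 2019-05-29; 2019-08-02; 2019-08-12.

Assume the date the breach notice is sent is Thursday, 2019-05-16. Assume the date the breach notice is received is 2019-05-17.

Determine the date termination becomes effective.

2019-07-14

The last day of the cure period: 20 business days after Thursday, 2019-05-16, skipping weekends and the listed holiday on May 29 — May 17, May 20, May 21, May 22, …, Jun 12, Jun 13, Jun 14 — lands on Friday, 2019-06-14.
Adding 21 calendar days to 2019-06-14 gives 2019-07-05, which is the last day of the suspension period.
Adding 9 calendar days to 2019-07-05 gives 2019-07-14, which is the date termination becomes effective.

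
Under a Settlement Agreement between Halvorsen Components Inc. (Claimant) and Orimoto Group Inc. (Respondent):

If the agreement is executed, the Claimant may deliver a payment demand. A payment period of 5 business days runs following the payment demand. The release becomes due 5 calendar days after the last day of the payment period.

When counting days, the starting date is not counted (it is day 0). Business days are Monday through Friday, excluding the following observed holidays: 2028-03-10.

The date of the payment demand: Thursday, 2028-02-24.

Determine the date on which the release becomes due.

The last day of the payment period: counting 5 business days from Thursday, 2028-02-24 (Feb 25, Feb 28, Feb 29, Mar 1, Mar 2, skipping weekends) reaches Thursday, 2028-03-02.
The date on which the release becomes due: 5 calendar days after 2028-03-02 is 2028-03-07.

2028-03-07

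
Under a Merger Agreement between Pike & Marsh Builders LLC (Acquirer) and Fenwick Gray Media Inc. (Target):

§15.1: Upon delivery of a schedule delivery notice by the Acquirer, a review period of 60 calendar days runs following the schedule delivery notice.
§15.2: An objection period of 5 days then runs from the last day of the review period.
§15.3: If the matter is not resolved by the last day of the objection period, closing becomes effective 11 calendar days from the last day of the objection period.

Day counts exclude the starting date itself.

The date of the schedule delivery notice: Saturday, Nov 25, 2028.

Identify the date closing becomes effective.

The last day of the review period: 60 calendar days after Nov 25, 2028 is Jan 24, 2029.
The last day of the objection period: Jan 24, 2029 + 5 days = Jan 29, 2029.
Adding 11 calendar days to Jan 29, 2029 gives Feb 9, 2029, which is the date closing becomes effective.

Feb 9, 2029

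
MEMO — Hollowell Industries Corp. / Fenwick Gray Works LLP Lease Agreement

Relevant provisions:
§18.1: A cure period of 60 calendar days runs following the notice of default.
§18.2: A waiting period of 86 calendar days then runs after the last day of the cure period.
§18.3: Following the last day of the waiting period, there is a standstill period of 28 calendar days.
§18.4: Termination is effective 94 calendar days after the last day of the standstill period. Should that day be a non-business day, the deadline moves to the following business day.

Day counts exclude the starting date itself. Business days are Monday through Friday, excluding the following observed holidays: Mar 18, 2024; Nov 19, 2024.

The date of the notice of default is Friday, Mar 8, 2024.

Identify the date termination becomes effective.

Dec 2, 2024

Adding 60 calendar days to Mar 8, 2024 gives May 7, 2024, which is the last day of the cure period.
The last day of the waiting period: 86 calendar days after May 7, 2024 is Aug 1, 2024.
The last day of the standstill period: Aug 1, 2024 + 28 days = Aug 29, 2024.
The date termination becomes effective: 94 calendar days after Aug 29, 2024 is Dec 1, 2024. That falls on a Sunday, so it rolls to the next business day, Monday, Dec 2, 2024.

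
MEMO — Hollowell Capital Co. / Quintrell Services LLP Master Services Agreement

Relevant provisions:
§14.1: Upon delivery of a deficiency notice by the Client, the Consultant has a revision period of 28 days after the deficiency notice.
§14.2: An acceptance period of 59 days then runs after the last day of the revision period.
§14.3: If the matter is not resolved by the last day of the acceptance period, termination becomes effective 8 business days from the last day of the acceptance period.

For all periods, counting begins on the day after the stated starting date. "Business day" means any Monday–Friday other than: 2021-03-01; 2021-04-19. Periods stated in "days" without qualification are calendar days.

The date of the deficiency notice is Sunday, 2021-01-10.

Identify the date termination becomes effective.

Adding 28 calendar days to 2021-01-10 gives 2021-02-07, which is the last day of the revision period.
The last day of the acceptance period: 2021-02-07 + 59 days = 2021-04-07.
The date termination becomes effective: 8 business days after Wednesday, 2021-04-07, skipping weekends and the listed holiday on Apr 19 — Apr 8, Apr 9, Apr 12, Apr 13, Apr 14, Apr 15, Apr 16, Apr 20 — lands on Tuesday, 2021-04-20.

2021-04-20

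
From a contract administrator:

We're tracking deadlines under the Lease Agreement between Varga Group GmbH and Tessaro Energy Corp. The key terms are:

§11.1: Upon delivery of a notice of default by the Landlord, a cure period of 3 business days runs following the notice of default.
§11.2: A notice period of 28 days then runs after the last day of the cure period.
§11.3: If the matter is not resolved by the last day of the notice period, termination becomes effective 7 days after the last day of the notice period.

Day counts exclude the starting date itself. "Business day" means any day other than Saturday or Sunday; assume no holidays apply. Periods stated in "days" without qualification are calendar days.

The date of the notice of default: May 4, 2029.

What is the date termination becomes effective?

June 13, 2029

The last day of the cure period: counting 3 business days from Friday, May 4, 2029 (May 7, May 8, May 9, skipping weekends) reaches Wednesday, May 9, 2029.
The last day of the notice period: 28 calendar days after May 9, 2029 is June 6, 2029.
Adding 7 calendar days to June 6, 2029 gives June 13, 2029, which is the date termination becomes effective.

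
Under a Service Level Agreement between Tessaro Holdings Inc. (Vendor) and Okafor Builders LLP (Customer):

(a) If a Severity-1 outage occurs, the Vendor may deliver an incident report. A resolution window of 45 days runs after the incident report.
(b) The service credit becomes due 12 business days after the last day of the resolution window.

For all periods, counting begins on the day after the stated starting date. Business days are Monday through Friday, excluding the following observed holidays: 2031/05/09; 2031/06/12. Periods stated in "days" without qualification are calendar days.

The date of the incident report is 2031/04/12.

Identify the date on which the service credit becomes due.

2031/06/13

Adding 45 calendar days to 2031/04/12 gives 2031/05/27, which is the last day of the resolution window.
The date on which the service credit becomes due: counting 12 business days from Tuesday, 2031/05/27 (May 28, May 29, May 30, Jun 2, …, Jun 10, Jun 11, Jun 13, skipping weekends and the listed holiday on Jun 12) reaches Friday, 2031/06/13.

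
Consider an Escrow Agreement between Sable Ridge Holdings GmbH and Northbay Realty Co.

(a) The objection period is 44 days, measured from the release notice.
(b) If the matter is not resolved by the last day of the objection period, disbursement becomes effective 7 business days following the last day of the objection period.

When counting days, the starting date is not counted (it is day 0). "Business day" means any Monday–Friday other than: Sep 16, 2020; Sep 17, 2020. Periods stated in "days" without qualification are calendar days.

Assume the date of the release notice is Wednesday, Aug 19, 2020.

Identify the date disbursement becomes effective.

Oct 13, 2020

The last day of the objection period: 44 calendar days after Aug 19, 2020 is Oct 2, 2020.
The date disbursement becomes effective: counting 7 business days from Friday, Oct 2, 2020 (Oct 5, Oct 6, Oct 7, Oct 8, Oct 9, Oct 12, Oct 13, skipping weekends) reaches Tuesday, Oct 13, 2020.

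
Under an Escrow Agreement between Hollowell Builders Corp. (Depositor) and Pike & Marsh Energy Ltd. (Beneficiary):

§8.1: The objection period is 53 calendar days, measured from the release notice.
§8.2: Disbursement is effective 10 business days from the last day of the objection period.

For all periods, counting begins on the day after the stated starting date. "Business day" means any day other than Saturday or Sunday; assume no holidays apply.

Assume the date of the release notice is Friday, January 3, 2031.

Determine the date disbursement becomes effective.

The last day of the objection period: 53 calendar days after January 3, 2031 is February 25, 2031.
From Tuesday, February 25, 2031, 10 business days (Feb 26, Feb 27, Feb 28, Mar 3, Mar 4, Mar 5, Mar 6, Mar 7, Mar 10, Mar 11, skipping weekends) brings us to Tuesday, March 11, 2031, which is the date disbursement becomes effective.

March 11, 2031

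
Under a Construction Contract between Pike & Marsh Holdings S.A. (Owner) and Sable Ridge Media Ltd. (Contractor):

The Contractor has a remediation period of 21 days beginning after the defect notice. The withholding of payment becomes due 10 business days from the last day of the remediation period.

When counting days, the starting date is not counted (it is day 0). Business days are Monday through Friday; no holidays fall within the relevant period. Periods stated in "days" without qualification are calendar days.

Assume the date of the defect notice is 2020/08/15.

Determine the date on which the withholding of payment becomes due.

2020/09/18

The last day of the remediation period: 2020/08/15 + 21 days = 2020/09/05.
The date on which the withholding of payment becomes due: counting 10 business days from Saturday, 2020/09/05 (Sep 7, Sep 8, Sep 9, Sep 10, Sep 11, Sep 14, Sep 15, Sep 16, Sep 17, Sep 18, skipping weekends) reaches Friday, 2020/09/18.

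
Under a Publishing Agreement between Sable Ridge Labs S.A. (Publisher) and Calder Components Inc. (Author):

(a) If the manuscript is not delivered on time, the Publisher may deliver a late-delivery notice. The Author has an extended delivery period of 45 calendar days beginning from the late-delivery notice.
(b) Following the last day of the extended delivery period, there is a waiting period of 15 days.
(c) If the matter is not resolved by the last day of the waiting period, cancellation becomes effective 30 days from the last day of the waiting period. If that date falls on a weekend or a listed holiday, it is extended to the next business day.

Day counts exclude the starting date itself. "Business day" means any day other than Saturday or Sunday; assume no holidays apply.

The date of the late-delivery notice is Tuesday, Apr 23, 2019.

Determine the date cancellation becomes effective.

Jul 22, 2019

Adding 45 calendar days to Apr 23, 2019 gives Jun 7, 2019, which is the last day of the extended delivery period.
Adding 15 calendar days to Jun 7, 2019 gives Jun 22, 2019, which is the last day of the waiting period.
Adding 30 calendar days to Jun 22, 2019 gives Jul 22, 2019, which is the date cancellation becomes effective. Jul 22, 2019 is a Monday, so no roll-forward applies.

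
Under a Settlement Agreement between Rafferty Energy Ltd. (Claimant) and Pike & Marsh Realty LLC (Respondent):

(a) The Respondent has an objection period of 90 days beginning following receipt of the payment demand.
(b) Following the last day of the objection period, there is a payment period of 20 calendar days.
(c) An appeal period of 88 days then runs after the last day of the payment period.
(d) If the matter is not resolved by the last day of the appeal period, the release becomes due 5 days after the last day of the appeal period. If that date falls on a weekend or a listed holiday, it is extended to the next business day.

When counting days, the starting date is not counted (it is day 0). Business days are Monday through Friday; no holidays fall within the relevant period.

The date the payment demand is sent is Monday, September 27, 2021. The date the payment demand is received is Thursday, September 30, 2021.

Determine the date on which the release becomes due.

April 21, 2022

Adding 90 calendar days to September 30, 2021 gives December 29, 2021, which is the last day of the objection period.
The last day of the payment period: December 29, 2021 + 20 days = January 18, 2022.
The last day of the appeal period: January 18, 2022 + 88 days = April 16, 2022.
Adding 5 calendar days to April 16, 2022 gives April 21, 2022, which is the date on which the release becomes due. April 21, 2022 is a Thursday, so no roll-forward applies.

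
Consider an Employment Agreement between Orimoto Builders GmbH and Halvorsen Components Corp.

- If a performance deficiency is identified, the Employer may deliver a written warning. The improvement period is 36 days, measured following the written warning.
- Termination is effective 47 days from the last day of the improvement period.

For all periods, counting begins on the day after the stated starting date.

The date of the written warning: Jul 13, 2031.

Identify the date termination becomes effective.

The last day of the improvement period: Jul 13, 2031 + 36 days = Aug 18, 2031.
The date termination becomes effective: 47 calendar days after Aug 18, 2031 is Oct 4, 2031.

Oct 4, 2031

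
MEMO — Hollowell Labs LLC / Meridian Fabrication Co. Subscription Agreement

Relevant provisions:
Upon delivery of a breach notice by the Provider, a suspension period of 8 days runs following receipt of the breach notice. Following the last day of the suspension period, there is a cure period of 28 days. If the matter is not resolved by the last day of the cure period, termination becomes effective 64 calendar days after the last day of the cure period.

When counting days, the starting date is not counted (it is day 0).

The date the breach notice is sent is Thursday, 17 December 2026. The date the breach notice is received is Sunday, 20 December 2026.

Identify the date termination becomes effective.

The last day of the suspension period: 8 calendar days after 20 December 2026 is 28 December 2026.
The last day of the cure period: 28 December 2026 + 28 days = 25 January 2027.
The date termination becomes effective: 25 January 2027 + 64 days = 30 March 2027.

30 March 2027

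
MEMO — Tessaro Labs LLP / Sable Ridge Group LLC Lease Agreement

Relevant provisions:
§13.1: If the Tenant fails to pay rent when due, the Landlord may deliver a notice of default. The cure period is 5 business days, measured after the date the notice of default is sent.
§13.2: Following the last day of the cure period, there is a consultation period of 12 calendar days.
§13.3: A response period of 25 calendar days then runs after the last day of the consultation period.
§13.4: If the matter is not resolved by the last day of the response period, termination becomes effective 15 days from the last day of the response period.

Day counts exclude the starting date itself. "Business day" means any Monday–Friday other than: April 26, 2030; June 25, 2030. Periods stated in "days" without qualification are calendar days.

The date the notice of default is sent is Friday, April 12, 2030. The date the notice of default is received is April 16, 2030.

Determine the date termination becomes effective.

June 10, 2030

The last day of the cure period: counting 5 business days from Friday, April 12, 2030 (Apr 15, Apr 16, Apr 17, Apr 18, Apr 19, skipping weekends) reaches Friday, April 19, 2030.
Adding 12 calendar days to April 19, 2030 gives May 1, 2030, which is the last day of the consultation period.
The last day of the response period: May 1, 2030 + 25 days = May 26, 2030.
The date termination becomes effective: 15 calendar days after May 26, 2030 is June 10, 2030.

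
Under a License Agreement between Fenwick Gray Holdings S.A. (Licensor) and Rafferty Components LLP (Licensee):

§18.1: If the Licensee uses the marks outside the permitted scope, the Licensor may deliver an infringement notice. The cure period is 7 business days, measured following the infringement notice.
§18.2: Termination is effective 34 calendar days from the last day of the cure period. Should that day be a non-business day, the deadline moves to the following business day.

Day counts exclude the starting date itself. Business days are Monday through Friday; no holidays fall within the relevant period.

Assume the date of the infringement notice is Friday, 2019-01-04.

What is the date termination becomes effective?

2019-02-18

The last day of the cure period: counting 7 business days from Friday, 2019-01-04 (Jan 7, Jan 8, Jan 9, Jan 10, Jan 11, Jan 14, Jan 15, skipping weekends) reaches Tuesday, 2019-01-15.
The date termination becomes effective: 34 calendar days after 2019-01-15 is 2019-02-18. 2019-02-18 is a Monday, so no roll-forward applies.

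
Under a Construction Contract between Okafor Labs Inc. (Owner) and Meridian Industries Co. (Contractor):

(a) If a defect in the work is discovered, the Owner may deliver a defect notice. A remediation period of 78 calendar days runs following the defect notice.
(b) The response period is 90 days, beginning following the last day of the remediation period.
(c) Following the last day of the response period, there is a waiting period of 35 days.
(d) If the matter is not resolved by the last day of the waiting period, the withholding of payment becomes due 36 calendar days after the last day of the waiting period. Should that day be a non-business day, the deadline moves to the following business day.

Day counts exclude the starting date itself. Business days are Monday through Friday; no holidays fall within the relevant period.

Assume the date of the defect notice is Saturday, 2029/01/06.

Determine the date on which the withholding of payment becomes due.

2029/09/03

Adding 78 calendar days to 2029/01/06 gives 2029/03/25, which is the last day of the remediation period.
The last day of the response period: 90 calendar days after 2029/03/25 is 2029/06/23.
Adding 35 calendar days to 2029/06/23 gives 2029/07/28, which is the last day of the waiting period.
Adding 36 calendar days to 2029/07/28 gives 2029/09/02, which is the date on which the withholding of payment becomes due. That falls on a Sunday, so it rolls to the next business day, Monday, 2029/09/03.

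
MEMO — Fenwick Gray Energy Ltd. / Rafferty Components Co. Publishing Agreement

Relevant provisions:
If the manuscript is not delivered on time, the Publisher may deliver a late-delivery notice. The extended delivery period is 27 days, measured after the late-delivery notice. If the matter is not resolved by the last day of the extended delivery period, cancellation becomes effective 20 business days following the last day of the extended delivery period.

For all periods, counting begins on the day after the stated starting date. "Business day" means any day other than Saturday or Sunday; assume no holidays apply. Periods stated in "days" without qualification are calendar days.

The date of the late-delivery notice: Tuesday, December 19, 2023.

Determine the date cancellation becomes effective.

February 12, 2024

The last day of the extended delivery period: 27 calendar days after December 19, 2023 is January 15, 2024.
From Monday, January 15, 2024, 20 business days (Jan 16, Jan 17, Jan 18, Jan 19, …, Feb 8, Feb 9, Feb 12, skipping weekends) brings us to Monday, February 12, 2024, which is the date cancellation becomes effective.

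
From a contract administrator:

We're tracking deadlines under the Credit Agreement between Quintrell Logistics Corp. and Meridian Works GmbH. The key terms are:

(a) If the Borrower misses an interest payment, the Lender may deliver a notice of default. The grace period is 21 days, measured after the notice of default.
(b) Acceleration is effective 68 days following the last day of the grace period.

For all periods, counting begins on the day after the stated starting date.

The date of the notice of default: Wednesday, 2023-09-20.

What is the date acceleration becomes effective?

The last day of the grace period: 2023-09-20 + 21 days = 2023-10-11.
Adding 68 calendar days to 2023-10-11 gives 2023-12-18, which is the date acceleration becomes effective.

2023-12-18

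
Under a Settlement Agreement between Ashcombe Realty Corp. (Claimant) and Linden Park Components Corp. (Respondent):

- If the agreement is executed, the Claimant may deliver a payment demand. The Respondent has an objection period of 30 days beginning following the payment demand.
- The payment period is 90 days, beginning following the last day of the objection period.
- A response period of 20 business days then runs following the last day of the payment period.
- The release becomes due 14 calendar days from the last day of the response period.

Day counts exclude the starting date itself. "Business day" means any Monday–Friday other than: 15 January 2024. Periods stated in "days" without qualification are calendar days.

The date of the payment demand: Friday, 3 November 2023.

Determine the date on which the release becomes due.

12 April 2024

The last day of the objection period: 30 calendar days after 3 November 2023 is 3 December 2023.
The last day of the payment period: 90 calendar days after 3 December 2023 is 2 March 2024.
The last day of the response period: counting 20 business days from Saturday, 2 March 2024 (Mar 4, Mar 5, Mar 6, Mar 7, …, Mar 27, Mar 28, Mar 29, skipping weekends) reaches Friday, 29 March 2024.
The date on which the release becomes due: 14 calendar days after 29 March 2024 is 12 April 2024.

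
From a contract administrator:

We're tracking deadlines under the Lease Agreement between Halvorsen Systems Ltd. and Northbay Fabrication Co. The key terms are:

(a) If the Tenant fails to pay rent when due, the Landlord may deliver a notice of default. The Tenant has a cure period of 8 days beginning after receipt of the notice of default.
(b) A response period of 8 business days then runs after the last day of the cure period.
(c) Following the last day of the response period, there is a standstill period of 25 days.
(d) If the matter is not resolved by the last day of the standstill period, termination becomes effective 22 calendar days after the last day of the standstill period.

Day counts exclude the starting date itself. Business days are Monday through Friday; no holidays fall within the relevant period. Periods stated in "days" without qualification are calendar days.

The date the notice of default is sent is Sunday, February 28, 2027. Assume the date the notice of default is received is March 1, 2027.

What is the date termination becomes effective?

Adding 8 calendar days to March 1, 2027 gives March 9, 2027, which is the last day of the cure period.
The last day of the response period: counting 8 business days from Tuesday, March 9, 2027 (Mar 10, Mar 11, Mar 12, Mar 15, Mar 16, Mar 17, Mar 18, Mar 19, skipping weekends) reaches Friday, March 19, 2027.
Adding 25 calendar days to March 19, 2027 gives April 13, 2027, which is the last day of the standstill period.
Adding 22 calendar days to April 13, 2027 gives May 5, 2027, which is the date termination becomes effective.

May 5, 2027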